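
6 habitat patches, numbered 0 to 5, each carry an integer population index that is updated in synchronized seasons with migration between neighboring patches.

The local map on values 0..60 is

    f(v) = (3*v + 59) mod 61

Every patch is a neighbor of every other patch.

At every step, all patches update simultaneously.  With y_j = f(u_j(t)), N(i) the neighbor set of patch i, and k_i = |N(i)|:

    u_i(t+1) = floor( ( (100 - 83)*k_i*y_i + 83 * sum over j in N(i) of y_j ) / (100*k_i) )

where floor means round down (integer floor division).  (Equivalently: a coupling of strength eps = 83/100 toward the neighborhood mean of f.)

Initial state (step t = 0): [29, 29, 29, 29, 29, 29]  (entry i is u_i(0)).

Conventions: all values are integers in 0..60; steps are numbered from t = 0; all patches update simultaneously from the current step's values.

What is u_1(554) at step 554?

Answer: u_1(554) = 12
Key observation: The state at step 0, [29, 29, 29, 29, 29, 29], reappears at step 10: the system is in a cycle of period 10 from step 0 on.  Therefore the state at step 554 equals the state at step 0 + ((554 - 0) mod 10) = 4, which is [12, 12, 12, 12, 12, 12].

Derivation:
t=0: [29, 29, 29, 29, 29, 29]
t=1: [24, 24, 24, 24, 24, 24]
t=2: [9, 9, 9, 9, 9, 9]
t=3: [25, 25, 25, 25, 25, 25]
t=4: [12, 12, 12, 12, 12, 12]
t=5: [34, 34, 34, 34, 34, 34]
t=6: [39, 39, 39, 39, 39, 39]
t=7: [54, 54, 54, 54, 54, 54]
t=8: [38, 38, 38, 38, 38, 38]
t=9: [51, 51, 51, 51, 51, 51]
t=10: [29, 29, 29, 29, 29, 29]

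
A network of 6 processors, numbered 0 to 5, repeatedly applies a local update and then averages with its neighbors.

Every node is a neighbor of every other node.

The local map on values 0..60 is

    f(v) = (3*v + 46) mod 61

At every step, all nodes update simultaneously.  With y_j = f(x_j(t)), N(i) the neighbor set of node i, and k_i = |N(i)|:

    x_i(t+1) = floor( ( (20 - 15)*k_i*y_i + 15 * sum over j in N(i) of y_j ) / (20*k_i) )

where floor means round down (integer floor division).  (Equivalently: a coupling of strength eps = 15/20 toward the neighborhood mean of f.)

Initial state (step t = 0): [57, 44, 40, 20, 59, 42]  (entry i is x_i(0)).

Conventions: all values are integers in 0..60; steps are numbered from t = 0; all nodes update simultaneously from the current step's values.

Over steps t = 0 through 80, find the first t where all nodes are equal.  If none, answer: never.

Answer: 2
Key observation: Synchronization is absorbing here: once all nodes are equal they stay equal, and step 2 is the first all-equal step.

Derivation:
t=0: [57, 44, 40, 20, 59, 42]  (not all equal)
t=1: [43, 45, 44, 44, 44, 45]  (not all equal)
t=2: [56, 56, 56, 56, 56, 56]  (all equal)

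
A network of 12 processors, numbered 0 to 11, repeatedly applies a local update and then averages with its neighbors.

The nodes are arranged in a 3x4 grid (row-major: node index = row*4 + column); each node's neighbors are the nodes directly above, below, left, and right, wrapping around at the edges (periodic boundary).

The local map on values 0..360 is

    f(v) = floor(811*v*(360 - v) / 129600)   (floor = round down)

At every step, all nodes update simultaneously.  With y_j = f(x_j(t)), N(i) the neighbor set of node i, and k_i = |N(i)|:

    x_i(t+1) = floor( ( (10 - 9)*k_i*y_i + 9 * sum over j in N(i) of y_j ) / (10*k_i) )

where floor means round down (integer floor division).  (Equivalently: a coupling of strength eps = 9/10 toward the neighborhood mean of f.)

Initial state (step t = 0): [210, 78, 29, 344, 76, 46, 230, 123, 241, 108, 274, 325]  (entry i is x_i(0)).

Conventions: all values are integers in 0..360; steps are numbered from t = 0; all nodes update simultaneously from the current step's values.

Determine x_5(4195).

Simulating step by step:
t=0: [210, 78, 29, 344, 76, 46, 230, 123, 241, 108, 274, 325]
t=1: [128, 130, 119, 118, 159, 150, 126, 114, 146, 141, 124, 129]
t=2: [189, 188, 182, 180, 189, 191, 183, 185, 191, 190, 185, 183]
t=3: [201, 201, 202, 202, 201, 201, 201, 202, 201, 201, 202, 201]
t=4: [199, 199, 199, 199, 199, 199, 199, 199, 199, 199, 199, 199]
t=5: [200, 200, 200, 200, 200, 200, 200, 200, 200, 200, 200, 200]
t=6: [200, 200, 200, 200, 200, 200, 200, 200, 200, 200, 200, 200]

Answer: x_5(4195) = 200
Key observation: The state at step 5, [200, 200, 200, 200, 200, 200, 200, 200, 200, 200, 200, 200], reappears at step 6: the system is in a cycle of period 1 from step 5 on.  Therefore the state at step 4195 equals the state at step 5 + ((4195 - 5) mod 1) = 5, which is [200, 200, 200, 200, 200, 200, 200, 200, 200, 200, 200, 200].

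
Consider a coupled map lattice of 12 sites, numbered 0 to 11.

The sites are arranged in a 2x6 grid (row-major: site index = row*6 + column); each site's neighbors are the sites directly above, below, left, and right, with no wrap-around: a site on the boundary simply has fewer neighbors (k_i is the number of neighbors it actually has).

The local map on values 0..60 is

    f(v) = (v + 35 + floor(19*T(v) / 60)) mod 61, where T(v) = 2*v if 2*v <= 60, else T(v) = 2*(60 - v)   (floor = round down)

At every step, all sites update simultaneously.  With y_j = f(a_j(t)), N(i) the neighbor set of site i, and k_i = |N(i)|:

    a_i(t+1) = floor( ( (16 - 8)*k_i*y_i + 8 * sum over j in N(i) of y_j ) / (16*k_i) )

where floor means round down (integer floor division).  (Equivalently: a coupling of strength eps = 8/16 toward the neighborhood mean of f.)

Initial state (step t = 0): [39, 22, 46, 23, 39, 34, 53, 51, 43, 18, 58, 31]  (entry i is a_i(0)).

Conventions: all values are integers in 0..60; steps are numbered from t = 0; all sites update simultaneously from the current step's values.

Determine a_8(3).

Simulating step by step:
t=0: [39, 22, 46, 23, 39, 34, 53, 51, 43, 18, 58, 31]
t=1: [23, 18, 21, 15, 24, 24, 29, 26, 23, 13, 25, 25]
t=2: [11, 7, 16, 42, 20, 13, 17, 13, 18, 42, 20, 13]
t=3: [37, 41, 12, 19, 17, 43, 27, 36, 15, 19, 17, 43]

Answer: a_8(3) = 15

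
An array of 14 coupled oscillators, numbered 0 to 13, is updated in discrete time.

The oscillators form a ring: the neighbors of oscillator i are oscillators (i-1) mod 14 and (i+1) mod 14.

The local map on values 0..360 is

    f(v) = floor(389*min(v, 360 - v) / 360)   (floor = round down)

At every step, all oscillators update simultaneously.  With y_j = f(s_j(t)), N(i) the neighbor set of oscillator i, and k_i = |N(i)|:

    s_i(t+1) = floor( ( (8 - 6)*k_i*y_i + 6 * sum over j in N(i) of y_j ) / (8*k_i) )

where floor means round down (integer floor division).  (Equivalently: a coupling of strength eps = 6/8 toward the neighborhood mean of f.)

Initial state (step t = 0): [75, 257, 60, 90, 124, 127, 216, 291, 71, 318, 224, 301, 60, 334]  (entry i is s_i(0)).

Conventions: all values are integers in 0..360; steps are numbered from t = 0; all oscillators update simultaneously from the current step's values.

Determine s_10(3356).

Answer: s_10(3356) = 179
Key observation: The state at step 27, [193, 194, 194, 194, 194, 194, 194, 194, 194, 194, 193, 193, 193, 193], reappears at step 31: the system is in a cycle of period 4 from step 27 on.  Therefore the state at step 3356 equals the state at step 27 + ((3356 - 27) mod 4) = 28, which is [179, 179, 179, 179, 179, 179, 179, 179, 179, 179, 179, 180, 180, 180].

Derivation:
t=0: [75, 257, 60, 90, 124, 127, 216, 291, 71, 318, 224, 301, 60, 334]
t=1: [72, 82, 94, 98, 121, 142, 117, 105, 63, 94, 77, 94, 50, 61]
t=2: [76, 88, 97, 112, 129, 134, 131, 101, 97, 81, 96, 76, 75, 65]
t=3: [82, 93, 107, 121, 134, 141, 130, 119, 99, 99, 89, 89, 77, 78]
t=4: [91, 101, 115, 129, 141, 144, 140, 124, 114, 102, 99, 91, 88, 85]
t=5: [99, 110, 124, 138, 148, 152, 145, 136, 121, 113, 104, 99, 94, 95]
t=6: [109, 119, 133, 146, 157, 159, 155, 143, 133, 121, 113, 106, 103, 103]
t=7: [118, 129, 142, 156, 165, 168, 163, 154, 142, 131, 122, 115, 112, 113]
t=8: [129, 139, 153, 166, 175, 178, 174, 164, 153, 141, 132, 125, 122, 123]
t=9: [140, 151, 164, 177, 186, 189, 185, 176, 164, 153, 143, 136, 132, 134]
t=10: [152, 163, 177, 184, 187, 187, 187, 184, 177, 165, 155, 147, 144, 145]
t=11: [165, 177, 185, 188, 187, 186, 187, 188, 185, 178, 167, 160, 156, 158]
t=12: [179, 185, 188, 186, 186, 186, 186, 186, 188, 186, 181, 173, 170, 172]
t=13: [188, 189, 187, 186, 188, 188, 188, 186, 187, 188, 188, 187, 184, 187]
t=14: [185, 185, 186, 186, 186, 185, 186, 186, 186, 185, 185, 187, 187, 187]
t=15: [187, 188, 188, 188, 188, 188, 188, 188, 188, 188, 187, 187, 186, 187]
t=16: [185, 185, 185, 185, 185, 185, 185, 185, 185, 185, 185, 186, 186, 186]
t=17: [188, 189, 189, 189, 189, 189, 189, 189, 189, 189, 188, 188, 188, 188]
t=18: [184, 184, 184, 184, 184, 184, 184, 184, 184, 184, 184, 185, 185, 185]
t=19: [189, 190, 190, 190, 190, 190, 190, 190, 190, 190, 189, 189, 189, 189]
t=20: [183, 183, 183, 183, 183, 183, 183, 183, 183, 183, 183, 184, 184, 184]
t=21: [190, 191, 191, 191, 191, 191, 191, 191, 191, 191, 190, 190, 190, 190]
t=22: [182, 182, 182, 182, 182, 182, 182, 182, 182, 182, 182, 183, 183, 183]
t=23: [191, 192, 192, 192, 192, 192, 192, 192, 192, 192, 191, 191, 191, 191]
t=24: [181, 181, 181, 181, 181, 181, 181, 181, 181, 181, 181, 182, 182, 182]
t=25: [192, 193, 193, 193, 193, 193, 193, 193, 193, 193, 192, 192, 192, 192]
t=26: [180, 180, 180, 180, 180, 180, 180, 180, 180, 180, 180, 181, 181, 181]
t=27: [193, 194, 194, 194, 194, 194, 194, 194, 194, 194, 193, 193, 193, 193]
t=28: [179, 179, 179, 179, 179, 179, 179, 179, 179, 179, 179, 180, 180, 180]
t=29: [193, 193, 193, 193, 193, 193, 193, 193, 193, 193, 193, 193, 194, 193]
t=30: [180, 180, 180, 180, 180, 180, 180, 180, 180, 180, 180, 179, 179, 179]
t=31: [193, 194, 194, 194, 194, 194, 194, 194, 194, 194, 193, 193, 193, 193]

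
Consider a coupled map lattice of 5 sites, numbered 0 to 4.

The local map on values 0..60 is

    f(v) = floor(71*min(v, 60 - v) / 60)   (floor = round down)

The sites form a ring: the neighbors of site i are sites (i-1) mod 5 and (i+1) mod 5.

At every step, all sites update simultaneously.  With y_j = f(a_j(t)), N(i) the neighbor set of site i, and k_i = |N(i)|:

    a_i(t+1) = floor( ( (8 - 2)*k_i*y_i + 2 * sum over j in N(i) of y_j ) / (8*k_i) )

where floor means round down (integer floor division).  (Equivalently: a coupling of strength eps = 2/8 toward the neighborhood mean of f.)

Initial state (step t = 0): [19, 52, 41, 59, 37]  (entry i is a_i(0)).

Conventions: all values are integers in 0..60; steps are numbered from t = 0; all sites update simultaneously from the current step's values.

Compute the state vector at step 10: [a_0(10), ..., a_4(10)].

Answer: [31, 30, 33, 34, 33]

Derivation:
t=0: [19, 52, 41, 59, 37]
t=1: [21, 12, 17, 6, 23]
t=2: [23, 16, 17, 11, 24]
t=3: [26, 19, 18, 15, 26]
t=4: [29, 22, 20, 19, 28]
t=5: [32, 26, 23, 23, 31]
t=6: [32, 30, 27, 27, 33]
t=7: [33, 34, 31, 31, 31]
t=8: [31, 30, 33, 34, 33]
t=9: [33, 34, 31, 30, 31]
t=10: [31, 30, 33, 34, 33]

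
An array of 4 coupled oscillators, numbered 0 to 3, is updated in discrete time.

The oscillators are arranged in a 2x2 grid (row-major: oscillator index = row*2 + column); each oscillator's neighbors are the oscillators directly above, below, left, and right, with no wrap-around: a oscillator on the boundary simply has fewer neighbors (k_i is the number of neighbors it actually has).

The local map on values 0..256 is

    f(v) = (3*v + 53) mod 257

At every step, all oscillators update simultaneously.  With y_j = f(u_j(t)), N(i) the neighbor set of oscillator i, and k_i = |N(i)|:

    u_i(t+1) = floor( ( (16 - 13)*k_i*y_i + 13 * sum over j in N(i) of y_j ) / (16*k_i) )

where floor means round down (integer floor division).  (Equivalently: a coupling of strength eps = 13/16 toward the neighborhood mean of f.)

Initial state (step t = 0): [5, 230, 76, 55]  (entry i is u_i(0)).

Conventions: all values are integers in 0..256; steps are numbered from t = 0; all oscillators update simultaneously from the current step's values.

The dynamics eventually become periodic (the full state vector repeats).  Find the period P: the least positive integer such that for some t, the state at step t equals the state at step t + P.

Answer: 11
Key observation: The state at step 72, [231, 211, 211, 231], reappears at step 83 — and no state repeats earlier — so the cycle the system enters has period 11.

Derivation:
t=0: [5, 230, 76, 55]
t=1: [115, 159, 120, 143]
t=2: [96, 151, 177, 112]
t=3: [145, 134, 100, 154]
t=4: [162, 131, 112, 119]
t=5: [135, 107, 97, 159]
t=6: [120, 110, 104, 85]
t=7: [124, 107, 104, 104]
t=8: [122, 134, 132, 111]
t=9: [188, 155, 154, 182]
t=10: [21, 77, 76, 17]
t=11: [42, 94, 93, 40]
t=12: [95, 157, 157, 94]
t=13: [23, 66, 66, 22]
t=14: [226, 144, 144, 226]
t=15: [225, 219, 219, 225]
t=16: [199, 210, 210, 199]
t=17: [162, 142, 142, 162]
t=18: [185, 61, 61, 185]
t=19: [209, 120, 120, 209]
t=20: [157, 164, 164, 157]
t=21: [27, 13, 13, 27]
t=22: [99, 126, 126, 99]
t=23: [158, 108, 108, 158]
t=24: [99, 33, 33, 99]
t=25: [140, 104, 104, 140]
t=26: [128, 195, 195, 128]
t=27: [134, 169, 169, 134]
t=28: [74, 169, 169, 74]
t=29: [40, 23, 23, 40]
t=30: [131, 163, 163, 131]
t=31: [58, 158, 158, 58]
t=32: [53, 186, 186, 53]
t=33: [118, 190, 190, 118]
t=34: [116, 142, 142, 116]
t=35: [207, 158, 158, 207]
t=36: [40, 132, 132, 40]
t=37: [188, 176, 176, 188]
t=38: [73, 96, 96, 73]
t=39: [71, 27, 27, 71]
t=40: [110, 32, 32, 110]
t=41: [144, 130, 130, 144]
t=42: [193, 220, 220, 193]
t=43: [183, 133, 133, 183]
t=44: [174, 108, 108, 174]
t=45: [108, 72, 72, 108]
t=46: [32, 99, 99, 32]
t=47: [103, 138, 138, 103]
t=48: [190, 124, 124, 190]
t=49: [156, 120, 120, 156]
t=50: [128, 34, 34, 128]
t=51: [159, 175, 175, 159]
t=52: [55, 25, 25, 55]
t=53: [144, 201, 201, 144]
t=54: [158, 211, 211, 158]
t=55: [142, 42, 42, 142]
t=56: [187, 213, 213, 187]
t=57: [163, 114, 114, 163]
t=58: [117, 48, 48, 117]
t=59: [187, 156, 156, 187]
t=60: [24, 82, 82, 24]
t=61: [57, 109, 109, 57]
t=62: [141, 205, 205, 141]
t=63: [166, 206, 206, 166]
t=64: [134, 59, 59, 134]
t=65: [224, 204, 204, 224]
t=66: [162, 199, 199, 162]
t=67: [115, 45, 45, 115]
t=68: [179, 149, 149, 179]
t=69: [211, 107, 107, 211]
t=70: [127, 161, 161, 127]
t=71: [51, 147, 147, 51]
t=72: [231, 211, 211, 231]
t=73: [183, 220, 220, 183]
t=74: [178, 108, 108, 178]
t=75: [111, 81, 81, 111]
t=76: [55, 112, 112, 55]
t=77: [148, 201, 201, 148]
t=78: [160, 221, 221, 160]
t=79: [167, 53, 53, 167]
t=80: [179, 72, 72, 179]
t=81: [24, 64, 64, 24]
t=82: [222, 147, 147, 222]
t=83: [231, 211, 211, 231]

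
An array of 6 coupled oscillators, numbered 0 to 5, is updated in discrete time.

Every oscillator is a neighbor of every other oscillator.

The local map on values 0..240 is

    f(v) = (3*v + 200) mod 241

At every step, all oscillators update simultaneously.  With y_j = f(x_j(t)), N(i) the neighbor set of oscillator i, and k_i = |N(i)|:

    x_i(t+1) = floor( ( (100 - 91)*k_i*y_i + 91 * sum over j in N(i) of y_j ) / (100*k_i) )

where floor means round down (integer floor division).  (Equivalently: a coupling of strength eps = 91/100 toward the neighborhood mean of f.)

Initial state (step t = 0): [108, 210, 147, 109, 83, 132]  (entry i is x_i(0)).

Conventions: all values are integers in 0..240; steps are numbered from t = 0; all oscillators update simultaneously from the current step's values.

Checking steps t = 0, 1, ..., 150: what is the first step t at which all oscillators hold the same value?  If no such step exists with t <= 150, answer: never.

Simulating step by step:
t=0: [108, 210, 147, 109, 83, 132]  (not all equal)
t=1: [118, 113, 108, 118, 103, 112]  (not all equal)
t=2: [52, 53, 55, 52, 56, 54]  (not all equal)
t=3: [120, 120, 119, 120, 119, 119]  (not all equal)
t=4: [76, 76, 76, 76, 76, 76]  (all equal)

Answer: 4
Key observation: Synchronization is absorbing here: once all oscillators are equal they stay equal, and step 4 is the first all-equal step.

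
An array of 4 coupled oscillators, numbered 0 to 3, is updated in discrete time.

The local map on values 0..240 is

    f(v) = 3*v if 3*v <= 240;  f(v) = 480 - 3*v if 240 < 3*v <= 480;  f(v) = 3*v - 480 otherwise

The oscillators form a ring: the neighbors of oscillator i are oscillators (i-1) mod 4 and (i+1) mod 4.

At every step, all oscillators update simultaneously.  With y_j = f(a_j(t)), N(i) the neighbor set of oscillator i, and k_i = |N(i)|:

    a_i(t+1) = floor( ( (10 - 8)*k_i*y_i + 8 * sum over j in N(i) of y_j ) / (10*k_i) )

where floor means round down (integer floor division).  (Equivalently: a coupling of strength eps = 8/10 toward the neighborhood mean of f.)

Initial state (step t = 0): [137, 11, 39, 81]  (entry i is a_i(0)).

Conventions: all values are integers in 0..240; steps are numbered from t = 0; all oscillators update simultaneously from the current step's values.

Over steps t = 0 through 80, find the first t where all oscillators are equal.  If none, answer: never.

Simulating step by step:
t=0: [137, 11, 39, 81]  (not all equal)
t=1: [121, 81, 131, 121]  (not all equal)
t=2: [165, 129, 159, 105]  (not all equal)
t=3: [106, 25, 103, 40]  (not all equal)
t=4: [110, 148, 112, 157]  (not all equal)
t=5: [48, 124, 46, 119]  (not all equal)
t=6: [121, 134, 120, 137]  (not all equal)
t=7: [82, 110, 82, 108]  (not all equal)
t=8: [169, 217, 169, 218]  (not all equal)
t=9: [143, 55, 143, 56]  (not all equal)
t=10: [143, 73, 143, 74]  (not all equal)
t=11: [186, 84, 186, 85]  (not all equal)
t=12: [196, 108, 196, 107]  (not all equal)
t=13: [147, 117, 147, 118]  (not all equal)
t=14: [109, 57, 109, 56]  (not all equal)
t=15: [166, 156, 166, 156]  (not all equal)
t=16: [13, 16, 13, 16]  (not all equal)
t=17: [46, 40, 46, 40]  (not all equal)
t=18: [123, 134, 123, 134]  (not all equal)
t=19: [84, 104, 84, 104]  (not all equal)
t=20: [180, 216, 180, 216]  (not all equal)
t=21: [146, 81, 146, 81]  (not all equal)
t=22: [198, 81, 198, 81]  (not all equal)
t=23: [212, 138, 212, 138]  (not all equal)
t=24: [84, 138, 84, 138]  (not all equal)
t=25: [98, 195, 98, 195]  (not all equal)
t=26: [121, 169, 121, 169]  (not all equal)
t=27: [45, 99, 45, 99]  (not all equal)
t=28: [173, 144, 173, 144]  (not all equal)
t=29: [46, 40, 46, 40]  (not all equal)

Answer: never
Key observation: The state at step 17 reappears at step 29 — the system is in a cycle of period 12 from step 17 on.  No step 0..29 is synchronized, and the cycle repeats forever, so no step up to 80 (or ever) has all oscillators equal.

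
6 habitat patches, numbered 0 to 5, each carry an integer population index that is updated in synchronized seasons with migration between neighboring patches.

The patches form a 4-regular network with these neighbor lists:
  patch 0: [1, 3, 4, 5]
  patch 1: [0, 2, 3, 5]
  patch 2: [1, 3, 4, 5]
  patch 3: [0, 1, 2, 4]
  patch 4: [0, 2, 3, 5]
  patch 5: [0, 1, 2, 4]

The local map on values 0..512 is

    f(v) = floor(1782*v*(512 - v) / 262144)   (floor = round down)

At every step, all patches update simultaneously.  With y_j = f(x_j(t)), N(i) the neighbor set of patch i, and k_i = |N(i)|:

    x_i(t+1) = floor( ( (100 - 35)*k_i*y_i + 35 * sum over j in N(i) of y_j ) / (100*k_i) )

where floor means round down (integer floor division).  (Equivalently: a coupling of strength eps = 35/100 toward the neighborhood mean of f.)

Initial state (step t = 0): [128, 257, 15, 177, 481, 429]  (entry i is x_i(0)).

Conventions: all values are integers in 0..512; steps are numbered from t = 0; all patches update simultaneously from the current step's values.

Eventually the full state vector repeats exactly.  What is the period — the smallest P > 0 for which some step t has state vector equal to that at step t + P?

Answer: 4
Key observation: The state at step 14, [435, 435, 435, 435, 435, 435], reappears at step 18 — and no state repeats earlier — so the cycle the system enters has period 4.

Derivation:
t=0: [128, 257, 15, 177, 481, 429]
t=1: [321, 379, 136, 343, 155, 238]
t=2: [406, 362, 361, 385, 384, 417]
t=3: [303, 350, 354, 335, 327, 294]
t=4: [422, 394, 389, 402, 411, 423]
t=5: [268, 304, 312, 298, 282, 269]
t=6: [441, 431, 428, 433, 438, 440]
t=7: [216, 233, 237, 230, 222, 219]
t=8: [435, 440, 441, 439, 437, 436]
t=9: [224, 216, 214, 217, 221, 222]
t=10: [437, 434, 433, 435, 436, 436]
t=11: [223, 228, 230, 227, 225, 225]
t=12: [438, 439, 439, 439, 438, 438]
t=13: [219, 217, 217, 217, 219, 219]
t=14: [435, 435, 435, 435, 435, 435]
t=15: [227, 227, 227, 227, 227, 227]
t=16: [439, 439, 439, 439, 439, 439]
t=17: [217, 217, 217, 217, 217, 217]
t=18: [435, 435, 435, 435, 435, 435]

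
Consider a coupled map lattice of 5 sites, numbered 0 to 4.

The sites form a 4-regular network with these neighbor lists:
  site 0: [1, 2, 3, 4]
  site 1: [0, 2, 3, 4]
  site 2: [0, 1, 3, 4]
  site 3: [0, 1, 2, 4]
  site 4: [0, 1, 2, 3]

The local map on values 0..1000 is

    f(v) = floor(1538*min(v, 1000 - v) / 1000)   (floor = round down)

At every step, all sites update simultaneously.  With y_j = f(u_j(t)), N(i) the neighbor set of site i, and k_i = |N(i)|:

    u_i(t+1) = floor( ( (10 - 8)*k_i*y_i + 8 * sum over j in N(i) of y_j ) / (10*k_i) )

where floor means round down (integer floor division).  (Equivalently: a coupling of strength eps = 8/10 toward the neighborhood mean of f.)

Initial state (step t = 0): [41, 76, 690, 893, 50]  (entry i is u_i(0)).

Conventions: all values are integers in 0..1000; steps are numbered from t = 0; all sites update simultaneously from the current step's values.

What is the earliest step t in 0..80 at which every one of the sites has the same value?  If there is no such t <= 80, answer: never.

Simulating step by step:
t=0: [41, 76, 690, 893, 50]  (not all equal)
t=1: [179, 179, 179, 179, 179]  (all equal)

Answer: 1
Key observation: Synchronization is absorbing here: once all sites are equal they stay equal, and step 1 is the first all-equal step.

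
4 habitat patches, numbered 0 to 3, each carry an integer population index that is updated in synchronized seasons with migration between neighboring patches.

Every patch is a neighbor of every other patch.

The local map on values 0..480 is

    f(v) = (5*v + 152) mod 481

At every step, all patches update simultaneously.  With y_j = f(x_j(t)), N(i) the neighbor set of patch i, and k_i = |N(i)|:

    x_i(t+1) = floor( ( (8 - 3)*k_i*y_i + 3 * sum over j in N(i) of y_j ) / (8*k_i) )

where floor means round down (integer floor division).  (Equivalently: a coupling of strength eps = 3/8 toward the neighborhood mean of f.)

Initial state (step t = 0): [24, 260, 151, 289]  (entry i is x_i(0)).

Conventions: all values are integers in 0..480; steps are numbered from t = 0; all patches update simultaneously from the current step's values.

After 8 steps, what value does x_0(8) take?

Simulating step by step:
t=0: [24, 260, 151, 289]
t=1: [243, 112, 320, 184]
t=2: [334, 247, 286, 186]
t=3: [322, 345, 202, 192]
t=4: [297, 354, 237, 212]
t=5: [259, 401, 349, 287]
t=6: [106, 220, 331, 176]
t=7: [216, 260, 297, 150]
t=8: [246, 116, 208, 322]

Answer: x_0(8) = 246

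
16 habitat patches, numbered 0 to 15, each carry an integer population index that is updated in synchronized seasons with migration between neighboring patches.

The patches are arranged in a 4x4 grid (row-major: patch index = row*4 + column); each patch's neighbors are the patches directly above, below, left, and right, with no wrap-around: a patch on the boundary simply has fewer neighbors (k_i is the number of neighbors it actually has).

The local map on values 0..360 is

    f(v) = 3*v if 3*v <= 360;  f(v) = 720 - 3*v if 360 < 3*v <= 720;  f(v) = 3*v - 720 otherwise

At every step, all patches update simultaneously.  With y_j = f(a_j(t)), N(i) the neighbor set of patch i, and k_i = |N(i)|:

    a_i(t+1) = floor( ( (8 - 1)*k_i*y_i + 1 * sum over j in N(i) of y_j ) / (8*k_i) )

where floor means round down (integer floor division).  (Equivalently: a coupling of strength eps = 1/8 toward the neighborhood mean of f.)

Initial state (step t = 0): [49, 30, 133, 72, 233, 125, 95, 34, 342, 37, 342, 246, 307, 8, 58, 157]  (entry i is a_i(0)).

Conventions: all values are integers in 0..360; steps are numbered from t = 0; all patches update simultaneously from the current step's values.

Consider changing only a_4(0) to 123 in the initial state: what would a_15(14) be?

Simulating step by step:
t=0: [49, 30, 133, 72, 123, 125, 95, 34, 342, 37, 342, 246, 307, 8, 58, 157]
t=1: [156, 112, 305, 215, 340, 328, 282, 110, 295, 127, 286, 43, 196, 41, 176, 229]
t=2: [260, 323, 193, 98, 290, 265, 139, 302, 176, 318, 145, 133, 133, 135, 180, 48]
t=3: [77, 229, 158, 277, 144, 94, 286, 201, 197, 231, 281, 306, 312, 306, 188, 157]
t=4: [222, 60, 227, 119, 278, 261, 144, 121, 135, 46, 123, 193, 209, 189, 160, 240]
t=5: [65, 164, 68, 337, 117, 77, 277, 345, 290, 148, 332, 152, 110, 153, 231, 23]
t=6: [206, 225, 204, 287, 331, 232, 129, 303, 171, 270, 262, 258, 314, 254, 48, 78]
t=7: [109, 49, 116, 141, 252, 44, 303, 187, 205, 89, 77, 67, 209, 55, 140, 217]
t=8: [297, 162, 330, 291, 55, 135, 192, 167, 108, 253, 232, 195, 98, 171, 281, 91]
t=9: [174, 236, 258, 164, 178, 293, 151, 209, 304, 61, 34, 139, 290, 200, 128, 255]
t=10: [185, 27, 68, 208, 185, 159, 246, 114, 189, 178, 123, 275, 150, 132, 305, 79]
t=11: [159, 96, 186, 118, 167, 226, 51, 308, 159, 196, 322, 130, 266, 310, 208, 226]
t=12: [244, 270, 174, 332, 213, 61, 154, 213, 230, 138, 237, 309, 96, 196, 104, 63]
t=13: [21, 95, 199, 258, 80, 183, 240, 101, 54, 278, 41, 192, 262, 153, 286, 197]
t=14: [87, 264, 121, 73, 226, 169, 22, 273, 159, 122, 120, 149, 84, 241, 142, 130]

Answer: a_15(14) = 130
Key observation: This trace re-runs the system from the modified initial state.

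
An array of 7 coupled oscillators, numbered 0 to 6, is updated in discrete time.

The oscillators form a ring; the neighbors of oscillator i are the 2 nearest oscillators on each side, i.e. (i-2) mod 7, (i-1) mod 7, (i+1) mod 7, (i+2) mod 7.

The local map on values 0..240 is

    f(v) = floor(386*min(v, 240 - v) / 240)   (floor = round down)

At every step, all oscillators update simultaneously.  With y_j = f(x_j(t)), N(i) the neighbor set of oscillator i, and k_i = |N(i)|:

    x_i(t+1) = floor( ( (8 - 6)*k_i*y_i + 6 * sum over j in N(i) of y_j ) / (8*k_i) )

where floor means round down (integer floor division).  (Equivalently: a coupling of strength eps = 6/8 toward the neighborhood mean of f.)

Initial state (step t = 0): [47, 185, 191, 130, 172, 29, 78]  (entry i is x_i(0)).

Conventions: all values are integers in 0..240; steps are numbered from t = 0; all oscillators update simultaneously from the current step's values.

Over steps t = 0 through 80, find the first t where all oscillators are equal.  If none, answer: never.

Simulating step by step:
t=0: [47, 185, 191, 130, 172, 29, 78]  (not all equal)
t=1: [81, 107, 103, 104, 106, 102, 90]  (not all equal)
t=2: [153, 156, 161, 167, 162, 155, 155]  (not all equal)
t=3: [134, 131, 128, 127, 128, 130, 134]  (not all equal)
t=4: [173, 175, 177, 178, 177, 175, 173]  (not all equal)
t=5: [104, 103, 102, 101, 102, 103, 104]  (not all equal)
t=6: [165, 165, 164, 163, 164, 165, 165]  (not all equal)
t=7: [120, 120, 121, 121, 121, 120, 120]  (not all equal)
t=8: [192, 192, 191, 191, 191, 192, 192]  (not all equal)
t=9: [77, 77, 77, 77, 77, 77, 77]  (all equal)

Answer: 9
Key observation: Synchronization is absorbing here: once all oscillators are equal they stay equal, and step 9 is the first all-equal step.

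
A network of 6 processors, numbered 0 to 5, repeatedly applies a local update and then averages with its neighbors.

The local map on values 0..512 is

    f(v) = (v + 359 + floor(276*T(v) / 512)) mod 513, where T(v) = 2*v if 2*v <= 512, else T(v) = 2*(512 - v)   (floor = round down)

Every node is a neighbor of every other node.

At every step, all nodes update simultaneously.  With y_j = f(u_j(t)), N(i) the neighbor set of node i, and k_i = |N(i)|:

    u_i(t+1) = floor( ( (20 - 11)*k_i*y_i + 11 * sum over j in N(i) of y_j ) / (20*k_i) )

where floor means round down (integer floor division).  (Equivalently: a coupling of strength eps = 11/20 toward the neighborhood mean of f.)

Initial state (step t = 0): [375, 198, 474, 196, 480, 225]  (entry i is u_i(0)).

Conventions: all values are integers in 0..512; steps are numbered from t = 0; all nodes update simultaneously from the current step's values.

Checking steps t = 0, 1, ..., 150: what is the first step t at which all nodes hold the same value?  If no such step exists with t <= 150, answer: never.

Simulating step by step:
t=0: [375, 198, 474, 196, 480, 225]  (not all equal)
t=1: [335, 297, 332, 296, 332, 316]  (not all equal)
t=2: [372, 373, 372, 373, 372, 372]  (not all equal)
t=3: [368, 368, 368, 368, 368, 368]  (all equal)

Answer: 3
Key observation: Synchronization is absorbing here: once all nodes are equal they stay equal, and step 3 is the first all-equal step.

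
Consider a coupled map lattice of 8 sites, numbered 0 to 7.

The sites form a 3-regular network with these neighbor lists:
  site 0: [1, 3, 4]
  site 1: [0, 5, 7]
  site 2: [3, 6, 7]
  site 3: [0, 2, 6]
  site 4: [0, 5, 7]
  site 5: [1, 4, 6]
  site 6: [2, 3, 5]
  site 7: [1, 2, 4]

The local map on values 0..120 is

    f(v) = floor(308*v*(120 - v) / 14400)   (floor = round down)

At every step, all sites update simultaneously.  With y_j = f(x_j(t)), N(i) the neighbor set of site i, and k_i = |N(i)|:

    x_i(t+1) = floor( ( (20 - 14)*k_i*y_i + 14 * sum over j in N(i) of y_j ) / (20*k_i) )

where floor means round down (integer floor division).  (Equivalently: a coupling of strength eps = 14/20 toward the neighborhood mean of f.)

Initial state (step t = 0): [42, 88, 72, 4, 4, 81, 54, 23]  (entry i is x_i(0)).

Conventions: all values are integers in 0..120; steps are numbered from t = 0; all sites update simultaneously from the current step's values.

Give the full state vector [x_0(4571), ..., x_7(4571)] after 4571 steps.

Answer: [73, 73, 73, 73, 73, 73, 73, 73]
Key observation: The state at step 4, [73, 73, 73, 73, 73, 73, 73, 73], reappears at step 5: the system is in a cycle of period 1 from step 4 on.  Therefore the state at step 4571 equals the state at step 4 + ((4571 - 4) mod 1) = 4, which is [73, 73, 73, 73, 73, 73, 73, 73].

Derivation:
t=0: [42, 88, 72, 4, 4, 81, 54, 23]
t=1: [39, 60, 52, 53, 45, 53, 57, 47]
t=2: [72, 73, 74, 73, 71, 75, 75, 74]
t=3: [73, 72, 72, 72, 72, 72, 72, 72]
t=4: [73, 73, 73, 73, 73, 73, 73, 73]
t=5: [73, 73, 73, 73, 73, 73, 73, 73]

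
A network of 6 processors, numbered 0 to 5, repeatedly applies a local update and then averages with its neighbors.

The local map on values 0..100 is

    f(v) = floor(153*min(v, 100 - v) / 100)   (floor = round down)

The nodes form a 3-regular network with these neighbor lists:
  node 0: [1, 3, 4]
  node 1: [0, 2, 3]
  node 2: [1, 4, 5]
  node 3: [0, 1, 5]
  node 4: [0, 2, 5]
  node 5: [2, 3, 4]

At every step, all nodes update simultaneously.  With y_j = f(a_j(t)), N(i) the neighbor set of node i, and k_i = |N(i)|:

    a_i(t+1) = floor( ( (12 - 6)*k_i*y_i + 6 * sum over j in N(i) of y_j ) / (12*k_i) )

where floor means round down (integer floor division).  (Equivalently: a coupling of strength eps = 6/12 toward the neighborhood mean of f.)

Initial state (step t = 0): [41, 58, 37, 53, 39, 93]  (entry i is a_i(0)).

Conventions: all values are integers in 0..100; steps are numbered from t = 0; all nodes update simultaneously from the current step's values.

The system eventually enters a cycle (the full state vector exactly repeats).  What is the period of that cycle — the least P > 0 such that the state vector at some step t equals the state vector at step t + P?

Answer: 8
Key observation: The state at step 20, [62, 62, 66, 62, 66, 66], reappears at step 28 — and no state repeats earlier — so the cycle the system enters has period 8.

Derivation:
t=0: [41, 58, 37, 53, 39, 93]
t=1: [63, 63, 50, 58, 50, 36]
t=2: [60, 60, 69, 59, 69, 63]
t=3: [58, 58, 50, 60, 50, 54]
t=4: [65, 65, 73, 63, 73, 70]
t=5: [51, 51, 43, 53, 43, 45]
t=6: [72, 72, 67, 71, 67, 67]
t=7: [43, 43, 48, 44, 48, 49]
t=8: [66, 66, 71, 67, 71, 72]
t=9: [50, 50, 45, 49, 45, 44]
t=10: [74, 74, 69, 73, 69, 68]
t=11: [40, 40, 45, 41, 45, 46]
t=12: [62, 62, 67, 63, 67, 68]
t=13: [56, 56, 51, 55, 51, 50]
t=14: [68, 68, 73, 69, 73, 74]
t=15: [46, 46, 41, 46, 41, 41]
t=16: [68, 68, 63, 68, 63, 63]
t=17: [49, 49, 54, 49, 54, 54]
t=18: [73, 73, 70, 73, 70, 70]
t=19: [41, 41, 44, 41, 44, 44]
t=20: [62, 62, 66, 62, 66, 66]
t=21: [57, 57, 53, 57, 53, 53]
t=22: [66, 66, 70, 66, 70, 70]
t=23: [50, 50, 46, 50, 46, 46]
t=24: [75, 75, 71, 75, 71, 71]
t=25: [39, 39, 43, 39, 43, 43]
t=26: [60, 60, 64, 60, 64, 64]
t=27: [60, 60, 56, 60, 56, 56]
t=28: [62, 62, 66, 62, 66, 66]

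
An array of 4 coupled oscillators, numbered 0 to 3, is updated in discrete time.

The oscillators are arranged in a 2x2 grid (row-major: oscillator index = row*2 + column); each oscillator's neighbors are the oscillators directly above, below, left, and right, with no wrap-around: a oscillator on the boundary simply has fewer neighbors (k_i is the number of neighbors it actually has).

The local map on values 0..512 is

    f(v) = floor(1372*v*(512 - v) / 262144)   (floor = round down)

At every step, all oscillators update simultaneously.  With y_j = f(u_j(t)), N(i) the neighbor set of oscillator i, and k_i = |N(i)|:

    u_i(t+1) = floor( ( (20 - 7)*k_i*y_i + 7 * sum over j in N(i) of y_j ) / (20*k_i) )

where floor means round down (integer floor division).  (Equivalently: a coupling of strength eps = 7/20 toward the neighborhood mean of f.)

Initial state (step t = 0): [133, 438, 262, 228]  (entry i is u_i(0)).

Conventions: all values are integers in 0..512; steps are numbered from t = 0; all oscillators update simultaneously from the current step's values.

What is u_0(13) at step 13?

Answer: u_0(13) = 320

Derivation:
t=0: [133, 438, 262, 228]
t=1: [260, 215, 327, 309]
t=2: [336, 334, 322, 326]
t=3: [311, 311, 317, 316]
t=4: [326, 326, 323, 324]
t=5: [317, 317, 318, 318]
t=6: [322, 322, 322, 322]
t=7: [320, 320, 320, 320]
t=8: [321, 321, 321, 321]
t=9: [320, 320, 320, 320]
t=10: [321, 321, 321, 321]
t=11: [320, 320, 320, 320]
t=12: [321, 321, 321, 321]
t=13: [320, 320, 320, 320]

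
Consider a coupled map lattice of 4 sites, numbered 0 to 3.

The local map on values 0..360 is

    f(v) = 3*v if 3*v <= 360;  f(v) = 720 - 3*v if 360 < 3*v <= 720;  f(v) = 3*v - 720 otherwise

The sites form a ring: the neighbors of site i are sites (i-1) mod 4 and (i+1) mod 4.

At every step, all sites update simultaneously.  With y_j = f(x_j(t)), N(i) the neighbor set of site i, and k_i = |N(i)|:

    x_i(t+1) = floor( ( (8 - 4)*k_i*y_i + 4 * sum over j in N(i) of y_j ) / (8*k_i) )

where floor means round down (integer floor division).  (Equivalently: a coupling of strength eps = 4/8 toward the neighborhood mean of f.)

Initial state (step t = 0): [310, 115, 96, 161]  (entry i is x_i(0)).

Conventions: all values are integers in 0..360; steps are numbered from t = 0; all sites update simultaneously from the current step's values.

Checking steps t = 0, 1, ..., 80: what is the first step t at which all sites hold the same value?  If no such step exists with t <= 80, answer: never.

Simulating step by step:
t=0: [310, 115, 96, 161]  (not all equal)
t=1: [250, 297, 289, 243]  (not all equal)
t=2: [60, 129, 118, 48]  (not all equal)
t=3: [209, 300, 296, 205]  (not all equal)
t=4: [117, 155, 155, 117]  (not all equal)
t=5: [327, 279, 279, 327]  (not all equal)
t=6: [225, 153, 153, 225]  (not all equal)
t=7: [99, 207, 207, 99]  (not all equal)
t=8: [247, 148, 148, 247]  (not all equal)
t=9: [84, 212, 212, 84]  (not all equal)
t=10: [210, 126, 126, 210]  (not all equal)
t=11: [153, 279, 279, 153]  (not all equal)
t=12: [225, 153, 153, 225]  (not all equal)

Answer: never
Key observation: The state at step 6 reappears at step 12 — the system is in a cycle of period 6 from step 6 on.  No step 0..12 is synchronized, and the cycle repeats forever, so no step up to 80 (or ever) has all sites equal.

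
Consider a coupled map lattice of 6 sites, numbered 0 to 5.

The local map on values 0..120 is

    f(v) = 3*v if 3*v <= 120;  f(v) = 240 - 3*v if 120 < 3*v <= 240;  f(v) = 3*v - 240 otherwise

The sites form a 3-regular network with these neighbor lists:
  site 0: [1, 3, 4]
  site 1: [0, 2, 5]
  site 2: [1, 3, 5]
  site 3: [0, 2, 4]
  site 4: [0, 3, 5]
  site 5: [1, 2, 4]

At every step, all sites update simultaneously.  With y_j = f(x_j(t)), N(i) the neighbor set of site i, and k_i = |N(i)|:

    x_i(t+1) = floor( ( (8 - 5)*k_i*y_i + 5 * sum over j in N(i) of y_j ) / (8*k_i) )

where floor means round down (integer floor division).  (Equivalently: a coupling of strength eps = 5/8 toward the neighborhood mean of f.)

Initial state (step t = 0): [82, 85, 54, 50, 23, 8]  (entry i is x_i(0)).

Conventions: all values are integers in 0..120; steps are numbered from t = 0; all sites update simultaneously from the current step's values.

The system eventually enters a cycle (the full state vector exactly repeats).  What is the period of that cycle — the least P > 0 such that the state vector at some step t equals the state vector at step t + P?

Simulating step by step:
t=0: [82, 85, 54, 50, 23, 8]
t=1: [38, 28, 56, 65, 50, 42]
t=2: [88, 94, 77, 74, 90, 94]
t=3: [27, 31, 24, 19, 28, 32]
t=4: [79, 86, 78, 70, 80, 87]
t=5: [11, 13, 16, 13, 11, 12]
t=6: [35, 39, 41, 38, 34, 38]
t=7: [108, 113, 115, 110, 107, 112]
t=8: [87, 96, 98, 90, 86, 95]
t=9: [27, 43, 45, 30, 26, 41]
t=10: [88, 104, 105, 88, 89, 105]
t=11: [34, 63, 63, 35, 35, 64]
t=12: [92, 61, 61, 93, 92, 61]
t=13: [41, 52, 53, 41, 41, 52]
t=14: [110, 90, 89, 109, 110, 90]
t=15: [76, 41, 40, 75, 76, 41]
t=16: [34, 95, 96, 35, 34, 95]
t=17: [90, 57, 58, 91, 90, 57]
t=18: [38, 60, 60, 38, 38, 60]
t=19: [102, 71, 71, 102, 102, 71]
t=20: [57, 35, 35, 57, 57, 35]
t=21: [76, 97, 97, 76, 76, 97]
t=22: [20, 42, 42, 20, 20, 42]
t=23: [71, 102, 102, 71, 71, 102]
t=24: [35, 57, 57, 35, 35, 57]
t=25: [97, 76, 76, 97, 97, 76]
t=26: [42, 20, 20, 42, 42, 20]
t=27: [102, 71, 71, 102, 102, 71]

Answer: 8
Key observation: The state at step 19, [102, 71, 71, 102, 102, 71], reappears at step 27 — and no state repeats earlier — so the cycle the system enters has period 8.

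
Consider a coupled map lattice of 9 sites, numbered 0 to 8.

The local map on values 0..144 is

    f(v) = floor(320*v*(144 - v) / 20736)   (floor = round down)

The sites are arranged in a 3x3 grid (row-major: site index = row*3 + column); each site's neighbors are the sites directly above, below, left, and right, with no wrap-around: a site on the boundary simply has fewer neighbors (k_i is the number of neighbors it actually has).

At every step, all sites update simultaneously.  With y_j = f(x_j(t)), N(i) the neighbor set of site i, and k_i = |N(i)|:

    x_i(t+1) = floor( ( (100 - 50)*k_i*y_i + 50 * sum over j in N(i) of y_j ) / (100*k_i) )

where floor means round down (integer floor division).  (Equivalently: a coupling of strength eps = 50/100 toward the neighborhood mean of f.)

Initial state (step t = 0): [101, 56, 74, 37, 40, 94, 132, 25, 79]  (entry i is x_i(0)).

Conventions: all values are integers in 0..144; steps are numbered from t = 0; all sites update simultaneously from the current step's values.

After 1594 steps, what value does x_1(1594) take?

Answer: x_1(1594) = 79
Key observation: The state at step 3, [79, 79, 79, 79, 79, 79, 79, 79, 79], reappears at step 4: the system is in a cycle of period 1 from step 3 on.  Therefore the state at step 1594 equals the state at step 3 + ((1594 - 3) mod 1) = 3, which is [79, 79, 79, 79, 79, 79, 79, 79, 79].

Derivation:
t=0: [101, 56, 74, 37, 40, 94, 132, 25, 79]
t=1: [67, 73, 76, 56, 63, 73, 38, 50, 68]
t=2: [78, 78, 79, 74, 77, 78, 68, 72, 77]
t=3: [79, 79, 79, 79, 79, 79, 79, 79, 79]
t=4: [79, 79, 79, 79, 79, 79, 79, 79, 79]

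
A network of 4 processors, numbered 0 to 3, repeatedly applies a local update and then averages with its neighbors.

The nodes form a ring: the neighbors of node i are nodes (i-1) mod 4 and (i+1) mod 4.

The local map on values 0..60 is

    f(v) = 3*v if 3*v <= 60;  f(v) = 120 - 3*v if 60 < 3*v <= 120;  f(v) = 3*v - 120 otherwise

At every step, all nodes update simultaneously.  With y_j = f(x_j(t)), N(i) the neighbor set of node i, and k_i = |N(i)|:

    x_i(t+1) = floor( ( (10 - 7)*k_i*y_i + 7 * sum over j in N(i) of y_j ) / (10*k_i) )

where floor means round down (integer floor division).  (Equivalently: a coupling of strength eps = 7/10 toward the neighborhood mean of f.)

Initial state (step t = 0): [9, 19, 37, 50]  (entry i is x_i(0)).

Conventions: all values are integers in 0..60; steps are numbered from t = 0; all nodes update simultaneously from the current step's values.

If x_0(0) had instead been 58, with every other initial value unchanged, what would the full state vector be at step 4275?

Simulating step by step:
t=0: [58, 19, 37, 50]
t=1: [46, 39, 33, 31]
t=2: [15, 14, 16, 21]
t=3: [48, 45, 49, 49]
t=4: [21, 22, 22, 25]
t=5: [51, 55, 50, 52]
t=6: [38, 35, 37, 32]
t=7: [15, 9, 16, 12]
t=8: [35, 40, 36, 43]
t=9: [7, 9, 6, 12]
t=10: [28, 21, 27, 24]
t=11: [47, 43, 48, 40]
t=12: [9, 18, 10, 15]
t=13: [42, 36, 43, 33]
t=14: [13, 8, 14, 11]
t=15: [31, 35, 32, 38]
t=16: [15, 22, 14, 19]
t=17: [52, 46, 51, 47]
t=18: [24, 29, 23, 30]
t=19: [36, 44, 37, 43]
t=20: [10, 10, 10, 10]
t=21: [30, 30, 30, 30]
t=22: [30, 30, 30, 30]

Answer: [30, 30, 30, 30]
Key observation: The state at step 21, [30, 30, 30, 30], reappears at step 22: the system is in a cycle of period 1 from step 21 on.  Therefore the state at step 4275 equals the state at step 21 + ((4275 - 21) mod 1) = 21, which is [30, 30, 30, 30].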